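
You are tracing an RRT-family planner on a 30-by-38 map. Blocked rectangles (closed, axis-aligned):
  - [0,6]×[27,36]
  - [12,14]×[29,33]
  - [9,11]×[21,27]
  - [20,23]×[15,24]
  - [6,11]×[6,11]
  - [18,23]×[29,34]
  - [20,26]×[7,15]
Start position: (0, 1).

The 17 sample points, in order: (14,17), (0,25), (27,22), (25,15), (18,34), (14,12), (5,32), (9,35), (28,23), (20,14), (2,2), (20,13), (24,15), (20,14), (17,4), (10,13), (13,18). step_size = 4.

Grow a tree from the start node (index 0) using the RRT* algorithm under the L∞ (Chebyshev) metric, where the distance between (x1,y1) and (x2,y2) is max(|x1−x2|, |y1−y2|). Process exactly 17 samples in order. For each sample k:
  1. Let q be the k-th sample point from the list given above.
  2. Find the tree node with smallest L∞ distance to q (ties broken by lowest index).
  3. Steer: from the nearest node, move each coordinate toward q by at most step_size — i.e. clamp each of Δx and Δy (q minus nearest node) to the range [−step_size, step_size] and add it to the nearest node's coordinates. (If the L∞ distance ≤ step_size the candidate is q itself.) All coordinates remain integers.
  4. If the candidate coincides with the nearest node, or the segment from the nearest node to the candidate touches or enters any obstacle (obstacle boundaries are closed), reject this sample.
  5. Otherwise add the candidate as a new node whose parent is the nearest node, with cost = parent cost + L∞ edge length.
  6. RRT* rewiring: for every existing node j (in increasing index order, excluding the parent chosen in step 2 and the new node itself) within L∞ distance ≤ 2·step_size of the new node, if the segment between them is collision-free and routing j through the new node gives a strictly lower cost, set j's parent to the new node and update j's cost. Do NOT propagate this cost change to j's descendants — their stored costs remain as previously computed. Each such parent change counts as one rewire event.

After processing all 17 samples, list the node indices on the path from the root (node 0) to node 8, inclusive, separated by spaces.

1. q=(14,17) nearest=0 d=16 new=(4,5) → add node 1 parent=0 cost=4
2. q=(0,25) nearest=1 d=20 new=(0,9) → add node 2 parent=1 cost=8
3. q=(27,22) nearest=1 d=23 new=(8,9) → blocked by [6,11]×[6,11], reject
4. q=(25,15) nearest=1 d=21 new=(8,9) → blocked by [6,11]×[6,11], reject
5. q=(18,34) nearest=2 d=25 new=(4,13) → add node 3 parent=2 cost=12
6. q=(14,12) nearest=1 d=10 new=(8,9) → blocked by [6,11]×[6,11], reject
7. q=(5,32) nearest=3 d=19 new=(5,17) → add node 4 parent=3 cost=16
8. q=(9,35) nearest=4 d=18 new=(9,21) → blocked by [9,11]×[21,27], reject
9. q=(28,23) nearest=4 d=23 new=(9,21) → blocked by [9,11]×[21,27], reject
10. q=(20,14) nearest=4 d=15 new=(9,14) → add node 5 parent=4 cost=20
11. q=(2,2) nearest=0 d=2 new=(2,2) → add node 6 parent=0 cost=2
12. q=(20,13) nearest=5 d=11 new=(13,13) → add node 7 parent=5 cost=24
13. q=(24,15) nearest=7 d=11 new=(17,15) → add node 8 parent=7 cost=28
14. q=(20,14) nearest=8 d=3 new=(20,14) → blocked by [20,26]×[7,15], reject
15. q=(17,4) nearest=7 d=9 new=(17,9) → add node 9 parent=7 cost=28
16. q=(10,13) nearest=5 d=1 new=(10,13) → add node 10 parent=5 cost=21
17. q=(13,18) nearest=5 d=4 new=(13,18) → add node 11 parent=5 cost=24

Path: 0 1 2 3 4 5 7 8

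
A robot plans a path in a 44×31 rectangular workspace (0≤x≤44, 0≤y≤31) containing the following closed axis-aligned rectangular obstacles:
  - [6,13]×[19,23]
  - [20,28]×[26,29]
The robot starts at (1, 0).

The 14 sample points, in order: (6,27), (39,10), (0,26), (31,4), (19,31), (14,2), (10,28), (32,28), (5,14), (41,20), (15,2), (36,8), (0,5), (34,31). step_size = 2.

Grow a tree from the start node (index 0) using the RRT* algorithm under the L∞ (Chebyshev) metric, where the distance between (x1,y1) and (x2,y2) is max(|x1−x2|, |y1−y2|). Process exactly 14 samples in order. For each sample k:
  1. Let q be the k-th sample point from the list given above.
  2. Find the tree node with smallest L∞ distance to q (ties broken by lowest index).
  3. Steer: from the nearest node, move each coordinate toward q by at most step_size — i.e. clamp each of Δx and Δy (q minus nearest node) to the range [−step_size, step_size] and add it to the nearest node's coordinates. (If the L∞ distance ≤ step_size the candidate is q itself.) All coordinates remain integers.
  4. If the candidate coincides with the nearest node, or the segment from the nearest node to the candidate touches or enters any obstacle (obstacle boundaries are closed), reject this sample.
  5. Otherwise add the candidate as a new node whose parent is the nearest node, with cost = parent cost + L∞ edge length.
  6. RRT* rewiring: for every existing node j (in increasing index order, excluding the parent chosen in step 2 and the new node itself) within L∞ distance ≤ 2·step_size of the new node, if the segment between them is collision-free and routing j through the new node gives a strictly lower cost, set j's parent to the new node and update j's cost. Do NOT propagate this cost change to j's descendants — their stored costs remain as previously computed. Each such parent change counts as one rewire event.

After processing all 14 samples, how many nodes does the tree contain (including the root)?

1. q=(6,27) nearest=0 d=27 new=(3,2) → add node 1 parent=0 cost=2
2. q=(39,10) nearest=1 d=36 new=(5,4) → add node 2 parent=1 cost=4
3. q=(0,26) nearest=2 d=22 new=(3,6) → add node 3 parent=2 cost=6
4. q=(31,4) nearest=2 d=26 new=(7,4) → add node 4 parent=2 cost=6
5. q=(19,31) nearest=3 d=25 new=(5,8) → add node 5 parent=3 cost=8
6. q=(14,2) nearest=4 d=7 new=(9,2) → add node 6 parent=4 cost=8
7. q=(10,28) nearest=5 d=20 new=(7,10) → add node 7 parent=5 cost=10
8. q=(32,28) nearest=4 d=25 new=(9,6) → add node 8 parent=4 cost=8
9. q=(5,14) nearest=7 d=4 new=(5,12) → add node 9 parent=7 cost=12
10. q=(41,20) nearest=6 d=32 new=(11,4) → add node 10 parent=6 cost=10
11. q=(15,2) nearest=10 d=4 new=(13,2) → add node 11 parent=10 cost=12
12. q=(36,8) nearest=11 d=23 new=(15,4) → add node 12 parent=11 cost=14
13. q=(0,5) nearest=1 d=3 new=(1,4) → add node 13 parent=1 cost=4
14. q=(34,31) nearest=8 d=25 new=(11,8) → add node 14 parent=8 cost=10

Node count: 15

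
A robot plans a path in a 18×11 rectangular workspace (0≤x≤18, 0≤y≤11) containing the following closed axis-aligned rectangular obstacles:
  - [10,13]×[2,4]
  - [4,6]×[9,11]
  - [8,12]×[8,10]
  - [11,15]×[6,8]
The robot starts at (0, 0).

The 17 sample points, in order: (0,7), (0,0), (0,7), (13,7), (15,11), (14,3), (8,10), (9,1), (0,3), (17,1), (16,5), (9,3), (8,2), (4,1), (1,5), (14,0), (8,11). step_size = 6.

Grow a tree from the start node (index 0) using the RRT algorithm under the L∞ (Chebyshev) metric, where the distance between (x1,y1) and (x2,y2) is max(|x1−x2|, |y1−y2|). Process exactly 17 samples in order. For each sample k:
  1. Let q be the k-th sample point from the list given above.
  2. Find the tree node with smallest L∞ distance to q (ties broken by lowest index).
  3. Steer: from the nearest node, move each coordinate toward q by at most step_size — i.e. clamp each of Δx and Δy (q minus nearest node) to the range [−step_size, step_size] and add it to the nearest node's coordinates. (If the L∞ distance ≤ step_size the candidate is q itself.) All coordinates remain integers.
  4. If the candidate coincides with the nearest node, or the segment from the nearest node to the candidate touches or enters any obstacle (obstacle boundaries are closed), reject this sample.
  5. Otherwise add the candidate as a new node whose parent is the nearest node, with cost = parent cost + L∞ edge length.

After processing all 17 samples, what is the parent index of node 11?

1. q=(0,7) nearest=0 d=7 new=(0,6) → add node 1 parent=0 cost=6
2. q=(0,0) nearest=0 d=0 → coincident, reject
3. q=(0,7) nearest=1 d=1 new=(0,7) → add node 2 parent=1 cost=7
4. q=(13,7) nearest=0 d=13 new=(6,6) → add node 3 parent=0 cost=6
5. q=(15,11) nearest=3 d=9 new=(12,11) → blocked by [8,12]×[8,10], reject
6. q=(14,3) nearest=3 d=8 new=(12,3) → blocked by [10,13]×[2,4], reject
7. q=(8,10) nearest=3 d=4 new=(8,10) → blocked by [8,12]×[8,10], reject
8. q=(9,1) nearest=3 d=5 new=(9,1) → add node 4 parent=3 cost=11
9. q=(0,3) nearest=0 d=3 new=(0,3) → add node 5 parent=0 cost=3
10. q=(17,1) nearest=4 d=8 new=(15,1) → add node 6 parent=4 cost=17
11. q=(16,5) nearest=6 d=4 new=(16,5) → add node 7 parent=6 cost=21
12. q=(9,3) nearest=4 d=2 new=(9,3) → add node 8 parent=4 cost=13
13. q=(8,2) nearest=4 d=1 new=(8,2) → add node 9 parent=4 cost=12
14. q=(4,1) nearest=0 d=4 new=(4,1) → add node 10 parent=0 cost=4
15. q=(1,5) nearest=1 d=1 new=(1,5) → add node 11 parent=1 cost=7
16. q=(14,0) nearest=6 d=1 new=(14,0) → add node 12 parent=6 cost=18
17. q=(8,11) nearest=3 d=5 new=(8,11) → add node 13 parent=3 cost=11

Parent of node 11: 1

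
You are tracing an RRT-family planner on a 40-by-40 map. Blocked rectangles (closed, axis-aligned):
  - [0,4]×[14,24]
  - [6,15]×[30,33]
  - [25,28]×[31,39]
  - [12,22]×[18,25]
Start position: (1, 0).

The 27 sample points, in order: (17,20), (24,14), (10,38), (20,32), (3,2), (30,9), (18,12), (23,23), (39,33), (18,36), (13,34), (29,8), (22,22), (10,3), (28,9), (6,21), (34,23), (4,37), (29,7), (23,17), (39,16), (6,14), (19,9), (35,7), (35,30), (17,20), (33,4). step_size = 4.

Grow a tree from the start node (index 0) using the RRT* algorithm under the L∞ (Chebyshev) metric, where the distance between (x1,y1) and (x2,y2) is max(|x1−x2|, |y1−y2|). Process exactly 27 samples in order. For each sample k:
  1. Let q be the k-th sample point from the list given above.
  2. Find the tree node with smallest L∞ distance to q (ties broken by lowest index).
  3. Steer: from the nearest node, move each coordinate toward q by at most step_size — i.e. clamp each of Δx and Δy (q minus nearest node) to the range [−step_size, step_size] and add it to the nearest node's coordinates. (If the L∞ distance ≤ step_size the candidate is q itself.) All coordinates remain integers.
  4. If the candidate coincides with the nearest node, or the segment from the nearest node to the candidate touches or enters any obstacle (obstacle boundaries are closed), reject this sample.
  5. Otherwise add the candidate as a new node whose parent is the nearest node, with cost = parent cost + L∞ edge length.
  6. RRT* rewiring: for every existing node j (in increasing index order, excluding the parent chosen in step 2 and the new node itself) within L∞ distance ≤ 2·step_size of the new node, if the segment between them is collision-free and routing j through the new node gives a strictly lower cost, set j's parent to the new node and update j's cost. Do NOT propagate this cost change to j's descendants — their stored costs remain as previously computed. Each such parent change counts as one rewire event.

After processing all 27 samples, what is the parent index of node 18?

Parent of node 18: 13

1. q=(17,20) nearest=0 d=20 new=(5,4) → add node 1 parent=0 cost=4
2. q=(24,14) nearest=1 d=19 new=(9,8) → add node 2 parent=1 cost=8
3. q=(10,38) nearest=2 d=30 new=(10,12) → add node 3 parent=2 cost=12
4. q=(20,32) nearest=3 d=20 new=(14,16) → add node 4 parent=3 cost=16
5. q=(3,2) nearest=0 d=2 new=(3,2) → add node 5 parent=0 cost=2
6. q=(30,9) nearest=4 d=16 new=(18,12) → add node 6 parent=4 cost=20
7. q=(18,12) nearest=6 d=0 → coincident, reject
8. q=(23,23) nearest=4 d=9 new=(18,20) → blocked by [12,22]×[18,25], reject
9. q=(39,33) nearest=6 d=21 new=(22,16) → add node 7 parent=6 cost=24
10. q=(18,36) nearest=4 d=20 new=(18,20) → blocked by [12,22]×[18,25], reject
11. q=(13,34) nearest=4 d=18 new=(13,20) → blocked by [12,22]×[18,25], reject
12. q=(29,8) nearest=7 d=8 new=(26,12) → add node 8 parent=7 cost=28
13. q=(22,22) nearest=7 d=6 new=(22,20) → blocked by [12,22]×[18,25], reject
14. q=(10,3) nearest=1 d=5 new=(9,3) → add node 9 parent=1 cost=8
15. q=(28,9) nearest=8 d=3 new=(28,9) → add node 10 parent=8 cost=31
16. q=(6,21) nearest=4 d=8 new=(10,20) → blocked by [12,22]×[18,25], reject
17. q=(34,23) nearest=8 d=11 new=(30,16) → add node 11 parent=8 cost=32
18. q=(4,37) nearest=4 d=21 new=(10,20) → blocked by [12,22]×[18,25], reject
19. q=(29,7) nearest=10 d=2 new=(29,7) → add node 12 parent=10 cost=33
20. q=(23,17) nearest=7 d=1 new=(23,17) → add node 13 parent=7 cost=25
21. q=(39,16) nearest=11 d=9 new=(34,16) → add node 14 parent=11 cost=36
22. q=(6,14) nearest=3 d=4 new=(6,14) → add node 15 parent=3 cost=16
23. q=(19,9) nearest=6 d=3 new=(19,9) → add node 16 parent=6 cost=23
24. q=(35,7) nearest=12 d=6 new=(33,7) → add node 17 parent=12 cost=37
25. q=(35,30) nearest=13 d=13 new=(27,21) → add node 18 parent=13 cost=29
26. q=(17,20) nearest=4 d=4 new=(17,20) → blocked by [12,22]×[18,25], reject
27. q=(33,4) nearest=17 d=3 new=(33,4) → add node 19 parent=17 cost=40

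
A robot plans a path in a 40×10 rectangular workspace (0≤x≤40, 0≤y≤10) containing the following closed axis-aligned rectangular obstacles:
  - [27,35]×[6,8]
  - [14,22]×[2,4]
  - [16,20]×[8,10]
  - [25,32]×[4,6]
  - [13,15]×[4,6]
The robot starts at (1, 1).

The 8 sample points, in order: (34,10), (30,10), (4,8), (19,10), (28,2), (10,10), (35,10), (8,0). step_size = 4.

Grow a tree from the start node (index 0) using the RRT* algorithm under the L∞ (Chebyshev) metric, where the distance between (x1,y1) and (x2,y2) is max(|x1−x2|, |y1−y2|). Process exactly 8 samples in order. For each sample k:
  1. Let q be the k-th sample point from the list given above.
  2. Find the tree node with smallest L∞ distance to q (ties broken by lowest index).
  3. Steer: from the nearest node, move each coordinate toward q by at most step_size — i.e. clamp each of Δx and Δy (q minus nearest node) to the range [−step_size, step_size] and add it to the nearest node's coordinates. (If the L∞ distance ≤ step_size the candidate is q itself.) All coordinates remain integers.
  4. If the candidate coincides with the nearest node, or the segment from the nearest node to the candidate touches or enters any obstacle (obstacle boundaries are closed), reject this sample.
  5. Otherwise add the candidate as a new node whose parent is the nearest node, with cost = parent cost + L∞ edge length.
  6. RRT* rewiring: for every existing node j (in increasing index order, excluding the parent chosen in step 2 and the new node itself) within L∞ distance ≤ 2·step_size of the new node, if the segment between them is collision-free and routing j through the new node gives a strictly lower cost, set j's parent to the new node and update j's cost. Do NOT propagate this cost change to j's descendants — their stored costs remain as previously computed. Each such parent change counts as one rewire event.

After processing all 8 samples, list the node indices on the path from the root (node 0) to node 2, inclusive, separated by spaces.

1. q=(34,10) nearest=0 d=33 new=(5,5) → add node 1 parent=0 cost=4
2. q=(30,10) nearest=1 d=25 new=(9,9) → add node 2 parent=1 cost=8
3. q=(4,8) nearest=1 d=3 new=(4,8) → add node 3 parent=1 cost=7
4. q=(19,10) nearest=2 d=10 new=(13,10) → add node 4 parent=2 cost=12
5. q=(28,2) nearest=4 d=15 new=(17,6) → add node 5 parent=4 cost=16
6. q=(10,10) nearest=2 d=1 new=(10,10) → add node 6 parent=2 cost=9
7. q=(35,10) nearest=5 d=18 new=(21,10) → blocked by [16,20]×[8,10], reject
8. q=(8,0) nearest=1 d=5 new=(8,1) → add node 7 parent=1 cost=8

Path: 0 1 2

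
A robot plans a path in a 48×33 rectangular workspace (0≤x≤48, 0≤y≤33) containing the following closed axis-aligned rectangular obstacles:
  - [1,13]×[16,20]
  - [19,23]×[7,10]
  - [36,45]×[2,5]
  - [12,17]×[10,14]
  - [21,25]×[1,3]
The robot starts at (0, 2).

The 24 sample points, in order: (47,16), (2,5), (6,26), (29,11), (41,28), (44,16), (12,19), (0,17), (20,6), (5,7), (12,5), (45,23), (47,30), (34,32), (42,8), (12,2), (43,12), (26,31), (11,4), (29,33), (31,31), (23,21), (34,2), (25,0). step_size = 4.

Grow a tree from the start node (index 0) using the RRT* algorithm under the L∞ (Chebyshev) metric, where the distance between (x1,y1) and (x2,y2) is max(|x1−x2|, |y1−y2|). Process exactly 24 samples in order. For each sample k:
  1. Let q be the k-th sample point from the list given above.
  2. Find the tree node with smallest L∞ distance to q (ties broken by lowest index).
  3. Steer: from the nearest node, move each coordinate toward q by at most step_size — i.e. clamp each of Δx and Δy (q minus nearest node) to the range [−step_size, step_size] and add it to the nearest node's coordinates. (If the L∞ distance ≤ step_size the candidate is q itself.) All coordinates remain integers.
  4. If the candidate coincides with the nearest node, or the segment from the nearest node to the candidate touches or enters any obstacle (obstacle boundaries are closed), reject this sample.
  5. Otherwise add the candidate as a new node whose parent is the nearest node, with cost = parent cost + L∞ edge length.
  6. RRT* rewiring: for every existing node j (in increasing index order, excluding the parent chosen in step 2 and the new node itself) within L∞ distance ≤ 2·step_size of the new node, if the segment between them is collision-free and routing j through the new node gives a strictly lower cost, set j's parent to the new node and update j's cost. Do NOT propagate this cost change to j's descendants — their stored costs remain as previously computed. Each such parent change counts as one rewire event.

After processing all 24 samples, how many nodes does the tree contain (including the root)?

1. q=(47,16) nearest=0 d=47 new=(4,6) → add node 1 parent=0 cost=4
2. q=(2,5) nearest=1 d=2 new=(2,5) → add node 2 parent=1 cost=6
3. q=(6,26) nearest=1 d=20 new=(6,10) → add node 3 parent=1 cost=8
4. q=(29,11) nearest=3 d=23 new=(10,11) → add node 4 parent=3 cost=12
5. q=(41,28) nearest=4 d=31 new=(14,15) → blocked by [12,17]×[10,14], reject
6. q=(44,16) nearest=4 d=34 new=(14,15) → blocked by [12,17]×[10,14], reject
7. q=(12,19) nearest=4 d=8 new=(12,15) → add node 5 parent=4 cost=16
8. q=(0,17) nearest=3 d=7 new=(2,14) → add node 6 parent=3 cost=12
9. q=(20,6) nearest=5 d=9 new=(16,11) → blocked by [12,17]×[10,14], reject
10. q=(5,7) nearest=1 d=1 new=(5,7) → add node 7 parent=1 cost=5; rewire 4→7 (10<12); rewire 5→7 (13<16)
11. q=(12,5) nearest=3 d=6 new=(10,6) → add node 8 parent=3 cost=12
12. q=(45,23) nearest=5 d=33 new=(16,19) → blocked by [1,13]×[16,20], reject
13. q=(47,30) nearest=5 d=35 new=(16,19) → blocked by [1,13]×[16,20], reject
14. q=(34,32) nearest=5 d=22 new=(16,19) → blocked by [1,13]×[16,20], reject
15. q=(42,8) nearest=5 d=30 new=(16,11) → blocked by [12,17]×[10,14], reject
16. q=(12,2) nearest=8 d=4 new=(12,2) → add node 9 parent=8 cost=16
17. q=(43,12) nearest=5 d=31 new=(16,12) → blocked by [12,17]×[10,14], reject
18. q=(26,31) nearest=5 d=16 new=(16,19) → blocked by [1,13]×[16,20], reject
19. q=(11,4) nearest=8 d=2 new=(11,4) → add node 10 parent=8 cost=14
20. q=(29,33) nearest=5 d=18 new=(16,19) → blocked by [1,13]×[16,20], reject
21. q=(31,31) nearest=5 d=19 new=(16,19) → blocked by [1,13]×[16,20], reject
22. q=(23,21) nearest=5 d=11 new=(16,19) → blocked by [1,13]×[16,20], reject
23. q=(34,2) nearest=5 d=22 new=(16,11) → blocked by [12,17]×[10,14], reject
24. q=(25,0) nearest=9 d=13 new=(16,0) → add node 11 parent=9 cost=20

Node count: 12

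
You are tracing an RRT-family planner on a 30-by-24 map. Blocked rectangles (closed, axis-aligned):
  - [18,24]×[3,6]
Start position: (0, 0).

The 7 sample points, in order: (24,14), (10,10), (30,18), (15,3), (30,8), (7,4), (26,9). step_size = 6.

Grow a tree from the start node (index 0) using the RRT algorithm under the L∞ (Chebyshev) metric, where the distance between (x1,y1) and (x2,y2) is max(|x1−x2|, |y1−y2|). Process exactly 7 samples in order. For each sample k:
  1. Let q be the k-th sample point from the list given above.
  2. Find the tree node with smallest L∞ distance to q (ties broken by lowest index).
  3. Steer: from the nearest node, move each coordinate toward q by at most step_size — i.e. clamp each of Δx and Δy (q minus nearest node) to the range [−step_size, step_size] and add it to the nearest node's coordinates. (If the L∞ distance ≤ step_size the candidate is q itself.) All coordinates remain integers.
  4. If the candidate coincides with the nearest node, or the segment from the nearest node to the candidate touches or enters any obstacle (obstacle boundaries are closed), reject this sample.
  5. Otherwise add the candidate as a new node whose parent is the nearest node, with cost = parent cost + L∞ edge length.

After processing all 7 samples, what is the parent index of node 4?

Parent of node 4: 2

1. q=(24,14) nearest=0 d=24 new=(6,6) → add node 1 parent=0 cost=6
2. q=(10,10) nearest=1 d=4 new=(10,10) → add node 2 parent=1 cost=10
3. q=(30,18) nearest=2 d=20 new=(16,16) → add node 3 parent=2 cost=16
4. q=(15,3) nearest=2 d=7 new=(15,4) → add node 4 parent=2 cost=16
5. q=(30,8) nearest=3 d=14 new=(22,10) → add node 5 parent=3 cost=22
6. q=(7,4) nearest=1 d=2 new=(7,4) → add node 6 parent=1 cost=8
7. q=(26,9) nearest=5 d=4 new=(26,9) → add node 7 parent=5 cost=26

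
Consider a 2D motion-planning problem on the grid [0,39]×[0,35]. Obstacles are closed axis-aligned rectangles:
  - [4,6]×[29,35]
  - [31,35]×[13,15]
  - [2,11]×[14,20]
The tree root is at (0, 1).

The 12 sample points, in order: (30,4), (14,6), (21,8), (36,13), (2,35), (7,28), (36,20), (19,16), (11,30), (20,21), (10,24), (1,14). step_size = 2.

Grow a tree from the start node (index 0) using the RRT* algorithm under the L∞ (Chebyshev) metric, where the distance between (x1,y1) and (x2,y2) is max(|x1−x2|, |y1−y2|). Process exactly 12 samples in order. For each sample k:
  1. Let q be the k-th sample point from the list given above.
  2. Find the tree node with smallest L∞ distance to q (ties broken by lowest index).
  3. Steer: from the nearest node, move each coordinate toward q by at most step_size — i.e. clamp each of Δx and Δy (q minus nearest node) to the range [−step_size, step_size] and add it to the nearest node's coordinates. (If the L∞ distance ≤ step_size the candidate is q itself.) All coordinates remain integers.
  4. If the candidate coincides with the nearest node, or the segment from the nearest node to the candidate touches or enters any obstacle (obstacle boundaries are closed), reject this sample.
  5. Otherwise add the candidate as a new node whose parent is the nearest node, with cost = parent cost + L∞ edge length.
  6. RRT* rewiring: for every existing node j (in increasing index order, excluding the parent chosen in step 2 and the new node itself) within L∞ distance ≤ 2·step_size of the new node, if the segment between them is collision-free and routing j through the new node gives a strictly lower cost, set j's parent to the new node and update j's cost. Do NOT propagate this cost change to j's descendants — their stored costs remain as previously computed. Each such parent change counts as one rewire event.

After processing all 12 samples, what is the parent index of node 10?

Parent of node 10: 9

1. q=(30,4) nearest=0 d=30 new=(2,3) → add node 1 parent=0 cost=2
2. q=(14,6) nearest=1 d=12 new=(4,5) → add node 2 parent=1 cost=4
3. q=(21,8) nearest=2 d=17 new=(6,7) → add node 3 parent=2 cost=6
4. q=(36,13) nearest=3 d=30 new=(8,9) → add node 4 parent=3 cost=8
5. q=(2,35) nearest=4 d=26 new=(6,11) → add node 5 parent=4 cost=10
6. q=(7,28) nearest=5 d=17 new=(7,13) → add node 6 parent=5 cost=12
7. q=(36,20) nearest=4 d=28 new=(10,11) → add node 7 parent=4 cost=10
8. q=(19,16) nearest=7 d=9 new=(12,13) → add node 8 parent=7 cost=12
9. q=(11,30) nearest=6 d=17 new=(9,15) → blocked by [2,11]×[14,20], reject
10. q=(20,21) nearest=8 d=8 new=(14,15) → add node 9 parent=8 cost=14
11. q=(10,24) nearest=9 d=9 new=(12,17) → add node 10 parent=9 cost=16
12. q=(1,14) nearest=5 d=5 new=(4,13) → add node 11 parent=5 cost=12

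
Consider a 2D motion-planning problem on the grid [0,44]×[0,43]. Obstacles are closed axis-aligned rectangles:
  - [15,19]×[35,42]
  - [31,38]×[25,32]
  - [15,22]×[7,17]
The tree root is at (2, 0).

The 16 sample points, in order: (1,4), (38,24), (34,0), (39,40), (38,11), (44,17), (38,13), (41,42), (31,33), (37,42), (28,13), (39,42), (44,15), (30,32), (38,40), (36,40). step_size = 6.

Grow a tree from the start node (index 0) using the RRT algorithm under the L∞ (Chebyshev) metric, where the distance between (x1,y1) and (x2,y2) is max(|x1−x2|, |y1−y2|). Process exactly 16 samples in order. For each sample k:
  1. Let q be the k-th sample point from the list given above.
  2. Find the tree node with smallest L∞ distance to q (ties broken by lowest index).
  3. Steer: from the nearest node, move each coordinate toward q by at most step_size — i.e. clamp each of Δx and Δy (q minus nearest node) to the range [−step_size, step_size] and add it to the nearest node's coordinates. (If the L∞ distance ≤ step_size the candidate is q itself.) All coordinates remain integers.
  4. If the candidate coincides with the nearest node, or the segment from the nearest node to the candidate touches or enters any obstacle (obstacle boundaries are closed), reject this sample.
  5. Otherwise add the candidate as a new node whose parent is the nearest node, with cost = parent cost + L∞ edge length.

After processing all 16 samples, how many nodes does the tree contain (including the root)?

Node count: 6

1. q=(1,4) nearest=0 d=4 new=(1,4) → add node 1 parent=0 cost=4
2. q=(38,24) nearest=0 d=36 new=(8,6) → add node 2 parent=0 cost=6
3. q=(34,0) nearest=2 d=26 new=(14,0) → add node 3 parent=2 cost=12
4. q=(39,40) nearest=2 d=34 new=(14,12) → add node 4 parent=2 cost=12
5. q=(38,11) nearest=3 d=24 new=(20,6) → add node 5 parent=3 cost=18
6. q=(44,17) nearest=5 d=24 new=(26,12) → blocked by [15,22]×[7,17], reject
7. q=(38,13) nearest=5 d=18 new=(26,12) → blocked by [15,22]×[7,17], reject
8. q=(41,42) nearest=4 d=30 new=(20,18) → blocked by [15,22]×[7,17], reject
9. q=(31,33) nearest=4 d=21 new=(20,18) → blocked by [15,22]×[7,17], reject
10. q=(37,42) nearest=4 d=30 new=(20,18) → blocked by [15,22]×[7,17], reject
11. q=(28,13) nearest=5 d=8 new=(26,12) → blocked by [15,22]×[7,17], reject
12. q=(39,42) nearest=4 d=30 new=(20,18) → blocked by [15,22]×[7,17], reject
13. q=(44,15) nearest=5 d=24 new=(26,12) → blocked by [15,22]×[7,17], reject
14. q=(30,32) nearest=4 d=20 new=(20,18) → blocked by [15,22]×[7,17], reject
15. q=(38,40) nearest=4 d=28 new=(20,18) → blocked by [15,22]×[7,17], reject
16. q=(36,40) nearest=4 d=28 new=(20,18) → blocked by [15,22]×[7,17], reject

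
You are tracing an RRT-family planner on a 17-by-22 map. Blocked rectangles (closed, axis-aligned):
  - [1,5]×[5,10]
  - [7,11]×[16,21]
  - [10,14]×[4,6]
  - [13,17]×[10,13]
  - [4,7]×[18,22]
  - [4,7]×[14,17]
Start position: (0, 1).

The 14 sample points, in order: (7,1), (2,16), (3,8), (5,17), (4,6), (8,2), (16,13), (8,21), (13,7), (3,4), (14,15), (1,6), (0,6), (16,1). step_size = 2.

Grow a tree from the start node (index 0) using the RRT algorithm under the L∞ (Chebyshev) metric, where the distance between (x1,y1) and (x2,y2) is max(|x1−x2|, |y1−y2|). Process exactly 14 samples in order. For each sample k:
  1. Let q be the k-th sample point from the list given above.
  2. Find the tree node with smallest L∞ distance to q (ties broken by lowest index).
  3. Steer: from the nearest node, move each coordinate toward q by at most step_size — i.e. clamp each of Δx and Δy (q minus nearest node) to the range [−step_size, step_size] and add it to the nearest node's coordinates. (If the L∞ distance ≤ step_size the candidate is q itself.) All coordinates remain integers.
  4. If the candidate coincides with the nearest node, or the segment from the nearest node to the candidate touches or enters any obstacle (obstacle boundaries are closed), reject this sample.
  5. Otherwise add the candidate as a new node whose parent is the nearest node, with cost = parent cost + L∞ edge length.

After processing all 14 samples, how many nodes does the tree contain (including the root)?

Node count: 10

1. q=(7,1) nearest=0 d=7 new=(2,1) → add node 1 parent=0 cost=2
2. q=(2,16) nearest=0 d=15 new=(2,3) → add node 2 parent=0 cost=2
3. q=(3,8) nearest=2 d=5 new=(3,5) → blocked by [1,5]×[5,10], reject
4. q=(5,17) nearest=2 d=14 new=(4,5) → blocked by [1,5]×[5,10], reject
5. q=(4,6) nearest=2 d=3 new=(4,5) → blocked by [1,5]×[5,10], reject
6. q=(8,2) nearest=1 d=6 new=(4,2) → add node 3 parent=1 cost=4
7. q=(16,13) nearest=3 d=12 new=(6,4) → add node 4 parent=3 cost=6
8. q=(8,21) nearest=4 d=17 new=(8,6) → add node 5 parent=4 cost=8
9. q=(13,7) nearest=5 d=5 new=(10,7) → add node 6 parent=5 cost=10
10. q=(3,4) nearest=2 d=1 new=(3,4) → add node 7 parent=2 cost=3
11. q=(14,15) nearest=6 d=8 new=(12,9) → add node 8 parent=6 cost=12
12. q=(1,6) nearest=7 d=2 new=(1,6) → blocked by [1,5]×[5,10], reject
13. q=(0,6) nearest=2 d=3 new=(0,5) → add node 9 parent=2 cost=4
14. q=(16,1) nearest=6 d=6 new=(12,5) → blocked by [10,14]×[4,6], reject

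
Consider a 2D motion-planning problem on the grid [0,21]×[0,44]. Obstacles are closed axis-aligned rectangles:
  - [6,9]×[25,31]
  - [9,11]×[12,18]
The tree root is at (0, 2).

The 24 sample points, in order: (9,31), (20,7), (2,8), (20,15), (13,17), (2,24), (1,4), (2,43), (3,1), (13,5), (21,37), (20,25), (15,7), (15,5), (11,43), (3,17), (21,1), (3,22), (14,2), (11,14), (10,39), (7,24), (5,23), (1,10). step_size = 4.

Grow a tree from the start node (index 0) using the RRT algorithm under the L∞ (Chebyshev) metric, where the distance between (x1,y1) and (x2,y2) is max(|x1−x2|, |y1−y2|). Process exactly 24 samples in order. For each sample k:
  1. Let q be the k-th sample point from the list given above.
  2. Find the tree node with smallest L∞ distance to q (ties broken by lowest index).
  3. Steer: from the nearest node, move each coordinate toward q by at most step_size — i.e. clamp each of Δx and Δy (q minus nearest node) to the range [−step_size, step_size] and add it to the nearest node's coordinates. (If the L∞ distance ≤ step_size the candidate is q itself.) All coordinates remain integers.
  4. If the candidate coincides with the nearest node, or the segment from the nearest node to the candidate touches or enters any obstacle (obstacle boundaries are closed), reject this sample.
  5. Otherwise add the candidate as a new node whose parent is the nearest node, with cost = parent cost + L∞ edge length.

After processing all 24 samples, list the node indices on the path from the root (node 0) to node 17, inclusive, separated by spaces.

Path: 0 1 2 4 5 9 10 13 17

1. q=(9,31) nearest=0 d=29 new=(4,6) → add node 1 parent=0 cost=4
2. q=(20,7) nearest=1 d=16 new=(8,7) → add node 2 parent=1 cost=8
3. q=(2,8) nearest=1 d=2 new=(2,8) → add node 3 parent=1 cost=6
4. q=(20,15) nearest=2 d=12 new=(12,11) → add node 4 parent=2 cost=12
5. q=(13,17) nearest=4 d=6 new=(13,15) → add node 5 parent=4 cost=16
6. q=(2,24) nearest=5 d=11 new=(9,19) → blocked by [9,11]×[12,18], reject
7. q=(1,4) nearest=0 d=2 new=(1,4) → add node 6 parent=0 cost=2
8. q=(2,43) nearest=5 d=28 new=(9,19) → blocked by [9,11]×[12,18], reject
9. q=(3,1) nearest=0 d=3 new=(3,1) → add node 7 parent=0 cost=3
10. q=(13,5) nearest=2 d=5 new=(12,5) → add node 8 parent=2 cost=12
11. q=(21,37) nearest=5 d=22 new=(17,19) → add node 9 parent=5 cost=20
12. q=(20,25) nearest=9 d=6 new=(20,23) → add node 10 parent=9 cost=24
13. q=(15,7) nearest=8 d=3 new=(15,7) → add node 11 parent=8 cost=15
14. q=(15,5) nearest=11 d=2 new=(15,5) → add node 12 parent=11 cost=17
15. q=(11,43) nearest=10 d=20 new=(16,27) → add node 13 parent=10 cost=28
16. q=(3,17) nearest=3 d=9 new=(3,12) → add node 14 parent=3 cost=10
17. q=(21,1) nearest=11 d=6 new=(19,3) → add node 15 parent=11 cost=19
18. q=(3,22) nearest=5 d=10 new=(9,19) → blocked by [9,11]×[12,18], reject
19. q=(14,2) nearest=8 d=3 new=(14,2) → add node 16 parent=8 cost=15
20. q=(11,14) nearest=5 d=2 new=(11,14) → blocked by [9,11]×[12,18], reject
21. q=(10,39) nearest=13 d=12 new=(12,31) → add node 17 parent=13 cost=32
22. q=(7,24) nearest=17 d=7 new=(8,27) → blocked by [6,9]×[25,31], reject
23. q=(5,23) nearest=5 d=8 new=(9,19) → blocked by [9,11]×[12,18], reject
24. q=(1,10) nearest=3 d=2 new=(1,10) → add node 18 parent=3 cost=8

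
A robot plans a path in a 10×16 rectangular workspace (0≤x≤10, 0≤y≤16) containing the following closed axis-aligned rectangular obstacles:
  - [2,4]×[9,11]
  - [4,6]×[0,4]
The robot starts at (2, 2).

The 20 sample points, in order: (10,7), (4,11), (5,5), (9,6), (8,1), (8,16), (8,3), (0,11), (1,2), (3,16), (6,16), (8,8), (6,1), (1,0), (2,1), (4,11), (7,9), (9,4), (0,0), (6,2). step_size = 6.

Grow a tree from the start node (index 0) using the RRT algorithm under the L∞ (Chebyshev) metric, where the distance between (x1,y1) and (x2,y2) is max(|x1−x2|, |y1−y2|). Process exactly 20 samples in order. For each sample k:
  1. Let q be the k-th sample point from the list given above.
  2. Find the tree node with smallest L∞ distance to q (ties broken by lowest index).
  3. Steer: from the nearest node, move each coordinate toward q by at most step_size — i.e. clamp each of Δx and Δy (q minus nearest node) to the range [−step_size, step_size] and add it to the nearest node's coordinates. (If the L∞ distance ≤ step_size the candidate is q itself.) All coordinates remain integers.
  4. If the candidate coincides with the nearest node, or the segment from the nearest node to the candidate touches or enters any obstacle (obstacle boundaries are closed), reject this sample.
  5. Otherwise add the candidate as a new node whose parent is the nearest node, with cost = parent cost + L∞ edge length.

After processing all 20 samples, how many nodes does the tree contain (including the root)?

Node count: 15

1. q=(10,7) nearest=0 d=8 new=(8,7) → blocked by [4,6]×[0,4], reject
2. q=(4,11) nearest=0 d=9 new=(4,8) → add node 1 parent=0 cost=6
3. q=(5,5) nearest=0 d=3 new=(5,5) → blocked by [4,6]×[0,4], reject
4. q=(9,6) nearest=1 d=5 new=(9,6) → add node 2 parent=1 cost=11
5. q=(8,1) nearest=2 d=5 new=(8,1) → add node 3 parent=2 cost=16
6. q=(8,16) nearest=1 d=8 new=(8,14) → add node 4 parent=1 cost=12
7. q=(8,3) nearest=3 d=2 new=(8,3) → add node 5 parent=3 cost=18
8. q=(0,11) nearest=1 d=4 new=(0,11) → blocked by [2,4]×[9,11], reject
9. q=(1,2) nearest=0 d=1 new=(1,2) → add node 6 parent=0 cost=1
10. q=(3,16) nearest=4 d=5 new=(3,16) → add node 7 parent=4 cost=17
11. q=(6,16) nearest=4 d=2 new=(6,16) → add node 8 parent=4 cost=14
12. q=(8,8) nearest=2 d=2 new=(8,8) → add node 9 parent=2 cost=13
13. q=(6,1) nearest=3 d=2 new=(6,1) → blocked by [4,6]×[0,4], reject
14. q=(1,0) nearest=0 d=2 new=(1,0) → add node 10 parent=0 cost=2
15. q=(2,1) nearest=0 d=1 new=(2,1) → add node 11 parent=0 cost=1
16. q=(4,11) nearest=1 d=3 new=(4,11) → blocked by [2,4]×[9,11], reject
17. q=(7,9) nearest=9 d=1 new=(7,9) → add node 12 parent=9 cost=14
18. q=(9,4) nearest=5 d=1 new=(9,4) → add node 13 parent=5 cost=19
19. q=(0,0) nearest=10 d=1 new=(0,0) → add node 14 parent=10 cost=3
20. q=(6,2) nearest=3 d=2 new=(6,2) → blocked by [4,6]×[0,4], reject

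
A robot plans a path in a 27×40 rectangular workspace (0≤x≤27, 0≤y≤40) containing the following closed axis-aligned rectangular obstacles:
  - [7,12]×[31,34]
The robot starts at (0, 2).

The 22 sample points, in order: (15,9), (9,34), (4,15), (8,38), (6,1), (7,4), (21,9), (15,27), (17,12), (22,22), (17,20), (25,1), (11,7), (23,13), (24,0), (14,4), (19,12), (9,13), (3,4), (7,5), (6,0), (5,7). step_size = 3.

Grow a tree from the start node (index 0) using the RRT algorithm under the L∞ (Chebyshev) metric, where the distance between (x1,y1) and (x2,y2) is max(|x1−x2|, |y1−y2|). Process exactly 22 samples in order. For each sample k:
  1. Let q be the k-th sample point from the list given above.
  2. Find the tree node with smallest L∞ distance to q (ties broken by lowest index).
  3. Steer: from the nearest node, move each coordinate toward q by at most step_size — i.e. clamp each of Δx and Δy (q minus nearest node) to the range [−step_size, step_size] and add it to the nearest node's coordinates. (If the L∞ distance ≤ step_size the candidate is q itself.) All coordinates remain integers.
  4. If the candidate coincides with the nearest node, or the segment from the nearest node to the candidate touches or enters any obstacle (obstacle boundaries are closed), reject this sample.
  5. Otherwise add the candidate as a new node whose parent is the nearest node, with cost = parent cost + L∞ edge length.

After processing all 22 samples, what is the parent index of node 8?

1. q=(15,9) nearest=0 d=15 new=(3,5) → add node 1 parent=0 cost=3
2. q=(9,34) nearest=1 d=29 new=(6,8) → add node 2 parent=1 cost=6
3. q=(4,15) nearest=2 d=7 new=(4,11) → add node 3 parent=2 cost=9
4. q=(8,38) nearest=3 d=27 new=(7,14) → add node 4 parent=3 cost=12
5. q=(6,1) nearest=1 d=4 new=(6,2) → add node 5 parent=1 cost=6
6. q=(7,4) nearest=5 d=2 new=(7,4) → add node 6 parent=5 cost=8
7. q=(21,9) nearest=4 d=14 new=(10,11) → add node 7 parent=4 cost=15
8. q=(15,27) nearest=4 d=13 new=(10,17) → add node 8 parent=4 cost=15
9. q=(17,12) nearest=7 d=7 new=(13,12) → add node 9 parent=7 cost=18
10. q=(22,22) nearest=9 d=10 new=(16,15) → add node 10 parent=9 cost=21
11. q=(17,20) nearest=10 d=5 new=(17,18) → add node 11 parent=10 cost=24
12. q=(25,1) nearest=9 d=12 new=(16,9) → add node 12 parent=9 cost=21
13. q=(11,7) nearest=6 d=4 new=(10,7) → add node 13 parent=6 cost=11
14. q=(23,13) nearest=11 d=6 new=(20,15) → add node 14 parent=11 cost=27
15. q=(24,0) nearest=12 d=9 new=(19,6) → add node 15 parent=12 cost=24
16. q=(14,4) nearest=13 d=4 new=(13,4) → add node 16 parent=13 cost=14
17. q=(19,12) nearest=10 d=3 new=(19,12) → add node 17 parent=10 cost=24
18. q=(9,13) nearest=4 d=2 new=(9,13) → add node 18 parent=4 cost=14
19. q=(3,4) nearest=1 d=1 new=(3,4) → add node 19 parent=1 cost=4
20. q=(7,5) nearest=6 d=1 new=(7,5) → add node 20 parent=6 cost=9
21. q=(6,0) nearest=5 d=2 new=(6,0) → add node 21 parent=5 cost=8
22. q=(5,7) nearest=2 d=1 new=(5,7) → add node 22 parent=2 cost=7

Parent of node 8: 4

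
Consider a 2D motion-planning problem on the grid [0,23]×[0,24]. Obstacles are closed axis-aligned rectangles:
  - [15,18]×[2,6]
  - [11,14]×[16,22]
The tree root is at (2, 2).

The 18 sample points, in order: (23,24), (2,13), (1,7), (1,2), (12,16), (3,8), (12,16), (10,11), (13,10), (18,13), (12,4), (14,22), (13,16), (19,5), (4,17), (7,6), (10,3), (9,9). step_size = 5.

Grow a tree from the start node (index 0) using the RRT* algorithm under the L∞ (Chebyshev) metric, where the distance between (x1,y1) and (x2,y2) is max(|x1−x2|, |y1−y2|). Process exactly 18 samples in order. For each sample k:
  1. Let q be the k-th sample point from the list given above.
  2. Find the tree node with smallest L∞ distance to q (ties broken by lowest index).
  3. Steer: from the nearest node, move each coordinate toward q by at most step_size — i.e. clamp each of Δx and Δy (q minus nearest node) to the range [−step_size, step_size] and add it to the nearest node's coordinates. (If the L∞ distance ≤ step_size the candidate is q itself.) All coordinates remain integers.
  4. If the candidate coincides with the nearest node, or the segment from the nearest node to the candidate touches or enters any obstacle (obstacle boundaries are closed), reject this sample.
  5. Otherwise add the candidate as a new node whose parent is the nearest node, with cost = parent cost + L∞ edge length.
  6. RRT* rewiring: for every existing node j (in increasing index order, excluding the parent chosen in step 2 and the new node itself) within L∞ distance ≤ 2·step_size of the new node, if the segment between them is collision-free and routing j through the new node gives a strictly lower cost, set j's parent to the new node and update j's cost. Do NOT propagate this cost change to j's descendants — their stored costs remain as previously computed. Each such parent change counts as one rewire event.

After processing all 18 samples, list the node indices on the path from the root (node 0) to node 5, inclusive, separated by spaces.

Path: 0 1 5

1. q=(23,24) nearest=0 d=22 new=(7,7) → add node 1 parent=0 cost=5
2. q=(2,13) nearest=1 d=6 new=(2,12) → add node 2 parent=1 cost=10
3. q=(1,7) nearest=0 d=5 new=(1,7) → add node 3 parent=0 cost=5
4. q=(1,2) nearest=0 d=1 new=(1,2) → add node 4 parent=0 cost=1
5. q=(12,16) nearest=1 d=9 new=(12,12) → add node 5 parent=1 cost=10
6. q=(3,8) nearest=3 d=2 new=(3,8) → add node 6 parent=3 cost=7
7. q=(12,16) nearest=5 d=4 new=(12,16) → blocked by [11,14]×[16,22], reject
8. q=(10,11) nearest=5 d=2 new=(10,11) → add node 7 parent=5 cost=12
9. q=(13,10) nearest=5 d=2 new=(13,10) → add node 8 parent=5 cost=12
10. q=(18,13) nearest=8 d=5 new=(18,13) → add node 9 parent=8 cost=17
11. q=(12,4) nearest=1 d=5 new=(12,4) → add node 10 parent=1 cost=10
12. q=(14,22) nearest=9 d=9 new=(14,18) → blocked by [11,14]×[16,22], reject
13. q=(13,16) nearest=5 d=4 new=(13,16) → blocked by [11,14]×[16,22], reject
14. q=(19,5) nearest=8 d=6 new=(18,5) → blocked by [15,18]×[2,6], reject
15. q=(4,17) nearest=2 d=5 new=(4,17) → add node 11 parent=2 cost=15
16. q=(7,6) nearest=1 d=1 new=(7,6) → add node 12 parent=1 cost=6; rewire 7→12 (11<12)
17. q=(10,3) nearest=10 d=2 new=(10,3) → add node 13 parent=10 cost=12
18. q=(9,9) nearest=1 d=2 new=(9,9) → add node 14 parent=1 cost=7; rewire 7→14 (9<11); rewire 8→14 (11<12); rewire 9→14 (16<17)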